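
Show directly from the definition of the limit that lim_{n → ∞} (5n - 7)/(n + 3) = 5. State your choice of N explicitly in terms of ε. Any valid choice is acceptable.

Let ε > 0. For n ≥ 1, |(5n - 7)/(n + 3) − 5| = |-22|/((n + 3)) = 22/((n + 3)).
Since n + 3 ≥ n for n ≥ 1, this is ≤ 22/(n) = 22/n.
So |(5n - 7)/(n + 3) − 5| < ε whenever n > 22/ε.
Take N = 22/ε. If n > N then |(5n - 7)/(n + 3) − 5| ≤ 22/n < ε.

N = 22/ε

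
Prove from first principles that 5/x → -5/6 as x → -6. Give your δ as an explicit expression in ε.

δ = min(3, (18/5)ε)

Suppose ε > 0. We seek δ > 0 such that 0 < |x + 6| < δ implies |5/x + 5/6| < ε.
|5/x + 5/6| = 5·|-6 − x|/(6·|x|) = 5|x + 6|/(6|x|).
Require δ ≤ 3 so that |x| > 6 − 3 = 3, hence 6|x| > 18.
Then |5/x + 5/6| < 5|x + 6|/18, which is < ε when |x + 6| < (18/5)ε.
Take δ = min(3, (18/5)ε). Then 0 < |x + 6| < δ gives both |x + 6| < 3 and |x + 6| < (18/5)ε, so |5/x + 5/6| < ε.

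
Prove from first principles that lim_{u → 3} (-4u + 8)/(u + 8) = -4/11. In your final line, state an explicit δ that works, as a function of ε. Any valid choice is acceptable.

δ = min(11/2, (121/80)ε)

Suppose ε > 0. We want δ > 0 with 0 < |u − 3| < δ ⇒ |(-4u + 8)/(u + 8) + 4/11| < ε.
Combining over a common denominator, (-4u + 8)/(u + 8) + 4/11 = [(-4u + 8)·11 − (-4)·(u + 8)] / [11·(u + 8)] = -40(u − 3) / (11(u + 8)).
So |(-4u + 8)/(u + 8) + 4/11| = 40|u − 3| / (11·|u + 8|).
Restrict δ ≤ 11/2. Then |u − 3| < 11/2 gives |u + 8| = |(u − 3) + 11| ≥ 11 − 11/2 = 11/2.
Hence |(-4u + 8)/(u + 8) + 4/11| < 40|u − 3|/(11·(11/2)) = (80/121)|u − 3|, which is < ε once |u − 3| < (121/80)ε.
Take δ = min(11/2, (121/80)ε). Then 0 < |u − 3| < δ forces both bounds, so |(-4u + 8)/(u + 8) + 4/11| < ε.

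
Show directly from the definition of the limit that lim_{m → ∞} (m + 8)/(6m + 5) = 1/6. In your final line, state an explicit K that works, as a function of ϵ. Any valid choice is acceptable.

Suppose ϵ > 0. For m ≥ 1, |(m + 8)/(6m + 5) − (1/6)| = |43|/(6(6m + 5)) = 43/(6(6m + 5)).
Since 6m + 5 ≥ 6m for m ≥ 1, this is ≤ 43/(6·6m) = (43/36)/m.
So |(m + 8)/(6m + 5) − (1/6)| < ϵ whenever m > (43/36)/ϵ.
Take K = (43/36)/ϵ. If m > K then |(m + 8)/(6m + 5) − (1/6)| ≤ (43/36)/m < ϵ.

K = (43/36)/ϵ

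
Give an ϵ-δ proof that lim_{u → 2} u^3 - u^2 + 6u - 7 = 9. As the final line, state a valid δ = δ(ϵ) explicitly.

δ = min(2, ϵ/28)

Suppose ϵ > 0. We want δ > 0 such that 0 < |u − 2| < δ implies |(u^3 - u^2 + 6u - 7) − 9| < ϵ.
(u^3 - u^2 + 6u - 7) − 9 = u^3 - u^2 + 6u - 16 = (u − 2)(u^2 + u + 8).
So |(u^3 - u^2 + 6u - 7) − 9| = |u − 2|·|u^2 + u + 8|.
Assume first that |u − 2| < 2, so |u| < 4. Then |u^2 + u + 8| ≤ 4^2 + 4 + 8 = 28.
Hence |(u^3 - u^2 + 6u - 7) − 9| ≤ 28|u − 2| < ϵ provided |u − 2| < ϵ/28.
Choosing δ = min(2, ϵ/28) ensures both conditions, hence |(u^3 - u^2 + 6u - 7) − 9| < ϵ.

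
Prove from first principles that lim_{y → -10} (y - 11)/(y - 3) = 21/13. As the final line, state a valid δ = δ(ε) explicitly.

Let ε > 0. We want δ > 0 with 0 < |y + 10| < δ ⇒ |(y - 11)/(y - 3) − (21/13)| < ε.
Combining over a common denominator, (y - 11)/(y - 3) − (21/13) = [(y - 11)·(-13) − (-21)·(y - 3)] / [(-13)·(y - 3)] = 8(y + 10) / ((-13)(y - 3)).
So |(y - 11)/(y - 3) − (21/13)| = 8|y + 10| / (13·|y − 3|).
Require δ ≤ 13/2, so |y − 3| ≥ |-13| − |y + 10| > 13 − 13/2 = 13/2.
Hence |(y - 11)/(y - 3) − (21/13)| < 8|y + 10|/(13·(13/2)) = (16/169)|y + 10|, which is < ε once |y + 10| < (169/16)ε.
Take δ = min(13/2, (169/16)ε). Then 0 < |y + 10| < δ forces both bounds, so |(y - 11)/(y - 3) − (21/13)| < ε.

δ = min(13/2, (169/16)ε)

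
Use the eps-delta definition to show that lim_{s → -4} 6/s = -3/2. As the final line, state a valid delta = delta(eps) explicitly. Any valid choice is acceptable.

delta = min(2, (4/3)eps)

Let eps > 0. We seek delta > 0 such that 0 < |s + 4| < delta implies |6/s + 3/2| < eps.
|6/s + 3/2| = 6·|-4 − s|/(4·|s|) = 6|s + 4|/(4|s|).
Require delta ≤ 2 so that |s| > 4 − 2 = 2, hence 4|s| > 8.
Then |6/s + 3/2| < 6|s + 4|/8, which is < eps when |s + 4| < (4/3)eps.
Take delta = min(2, (4/3)eps). Then 0 < |s + 4| < delta gives both |s + 4| < 2 and |s + 4| < (4/3)eps, so |6/s + 3/2| < eps.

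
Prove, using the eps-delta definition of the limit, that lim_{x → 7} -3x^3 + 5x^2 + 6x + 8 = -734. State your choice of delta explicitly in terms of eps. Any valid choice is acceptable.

Fix eps > 0. We want delta > 0 such that 0 < |x − 7| < delta implies |(-3x^3 + 5x^2 + 6x + 8) + 734| < eps.
(-3x^3 + 5x^2 + 6x + 8) + 734 = -3x^3 + 5x^2 + 6x + 742 = (x − 7)(-3x^2 - 16x - 106).
So |(-3x^3 + 5x^2 + 6x + 8) + 734| = |x − 7|·|-3x^2 - 16x - 106|.
Require delta ≤ 2. Then |x − 7| < 2 gives |x| < 9, and by the triangle inequality |-3x^2 - 16x - 106| ≤ 3·9^2 + 16·9 + 106 = 493.
Hence |(-3x^3 + 5x^2 + 6x + 8) + 734| ≤ 493|x − 7| < eps provided |x − 7| < eps/493.
Choosing delta = min(2, eps/493) ensures both conditions, hence |(-3x^3 + 5x^2 + 6x + 8) + 734| < eps.

delta = min(2, eps/493)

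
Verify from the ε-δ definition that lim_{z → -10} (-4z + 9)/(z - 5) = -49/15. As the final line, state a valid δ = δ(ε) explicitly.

Fix ε > 0. We want δ > 0 with 0 < |z + 10| < δ ⇒ |(-4z + 9)/(z - 5) + 49/15| < ε.
Combining over a common denominator, (-4z + 9)/(z - 5) + 49/15 = [(-4z + 9)·(-15) − 49·(z - 5)] / [(-15)·(z - 5)] = 11(z + 10) / ((-15)(z - 5)).
So |(-4z + 9)/(z - 5) + 49/15| = 11|z + 10| / (15·|z − 5|).
Require δ ≤ 15/2, so |z − 5| ≥ |-15| − |z + 10| > 15 − 15/2 = 15/2.
Hence |(-4z + 9)/(z - 5) + 49/15| < 11|z + 10|/(15·(15/2)) = (22/225)|z + 10|, which is < ε once |z + 10| < (225/22)ε.
Take δ = min(15/2, (225/22)ε). Then 0 < |z + 10| < δ forces both bounds, so |(-4z + 9)/(z - 5) + 49/15| < ε.

δ = min(15/2, (225/22)ε)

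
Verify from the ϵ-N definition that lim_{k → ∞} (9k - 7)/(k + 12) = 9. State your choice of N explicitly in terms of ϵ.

Fix ϵ > 0. For k ≥ 1, |(9k - 7)/(k + 12) − 9| = |-115|/((k + 12)) = 115/((k + 12)).
Since k + 12 ≥ k for k ≥ 1, this is ≤ 115/(k) = 115/k.
So |(9k - 7)/(k + 12) − 9| < ϵ whenever k > 115/ϵ.
Take N = 115/ϵ. If k > N then |(9k - 7)/(k + 12) − 9| ≤ 115/k < ϵ.

N = 115/ϵ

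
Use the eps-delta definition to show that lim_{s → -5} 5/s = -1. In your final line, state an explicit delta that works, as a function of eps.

Let eps > 0. We seek delta > 0 such that 0 < |s + 5| < delta implies |5/s + 1| < eps.
|5/s + 1| = 5·|-5 − s|/(5·|s|) = 5|s + 5|/(5|s|).
Restrict delta ≤ 5/2. Then |s + 5| < 5/2 gives |s| > 5/2, so 5|s| > 25/2.
Then |5/s + 1| < 5|s + 5|/(25/2), which is < eps when |s + 5| < (5/2)eps.
Take delta = min(5/2, (5/2)eps). Then 0 < |s + 5| < delta gives both |s + 5| < 5/2 and |s + 5| < (5/2)eps, so |5/s + 1| < eps.

delta = min(5/2, (5/2)eps)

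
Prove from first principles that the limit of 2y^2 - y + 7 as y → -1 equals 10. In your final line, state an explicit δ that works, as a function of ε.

δ = min(1, ε/7)

Suppose ε > 0. We want δ > 0 such that 0 < |y + 1| < δ implies |(2y^2 - y + 7) − 10| < ε.
(2y^2 - y + 7) − 10 = 2y^2 - y - 3 = (y + 1)(2y - 3).
So |(2y^2 - y + 7) − 10| = |y + 1|·|2y - 3|.
Require δ ≤ 1. Then |y + 1| < 1 gives |y| < 2, and by the triangle inequality |2y - 3| ≤ 2·2 + 3 = 7.
Hence |(2y^2 - y + 7) − 10| ≤ 7|y + 1| < ε provided |y + 1| < ε/7.
Choosing δ = min(1, ε/7) ensures both conditions, hence |(2y^2 - y + 7) − 10| < ε.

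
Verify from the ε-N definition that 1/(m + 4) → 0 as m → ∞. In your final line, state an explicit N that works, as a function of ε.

Suppose ε > 0. For m ≥ 1, |1/(m + 4) − 0| = 1/(m + 4) ≤ 1/m.
We need 1/m < ε, i.e. m > 1/ε.
Take N = 1/ε. If m > N then |1/(m + 4)| ≤ 1/m < ε.

N = 1/ε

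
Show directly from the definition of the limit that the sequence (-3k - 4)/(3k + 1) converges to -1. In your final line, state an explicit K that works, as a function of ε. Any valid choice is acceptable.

Fix ε > 0. For k ≥ 1, |(-3k - 4)/(3k + 1) + 1| = |-9|/(3(3k + 1)) = 9/(3(3k + 1)).
Since 3k + 1 ≥ 3k for k ≥ 1, this is ≤ 9/(3·3k) = 1/k.
So |(-3k - 4)/(3k + 1) + 1| < ε whenever k > 1/ε.
Take K = 1/ε. If k > K then |(-3k - 4)/(3k + 1) + 1| ≤ 1/k < ε.

K = 1/ε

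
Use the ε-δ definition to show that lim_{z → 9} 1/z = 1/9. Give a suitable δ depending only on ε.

Let ε > 0 be given. We seek δ > 0 such that 0 < |z − 9| < δ implies |1/z − (1/9)| < ε.
|1/z − (1/9)| = |9 − z|/(9·|z|) = |z − 9|/(9|z|).
Require δ ≤ 9/2 so that |z| > 9 − 9/2 = 9/2, hence 9|z| > 81/2.
Then |1/z − (1/9)| < |z − 9|/(81/2), which is < ε when |z − 9| < (81/2)ε.
Take δ = min(9/2, (81/2)ε). Then 0 < |z − 9| < δ gives both |z − 9| < 9/2 and |z − 9| < (81/2)ε, so |1/z − (1/9)| < ε.

δ = min(9/2, (81/2)ε)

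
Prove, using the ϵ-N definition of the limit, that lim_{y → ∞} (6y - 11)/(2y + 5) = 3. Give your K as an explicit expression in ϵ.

K = 13/ϵ

Fix ϵ > 0. We seek K > 0 such that y > K implies |(6y - 11)/(2y + 5) − 3| < ϵ.
(6y - 11)/(2y + 5) − 3 = (2(6y - 11) − 6(2y + 5)) / (2(2y + 5)) = -52/(2(2y + 5)).
For y > 0 we have 2y + 5 > 2y, so |(6y - 11)/(2y + 5) − 3| = 52/(2(2y + 5)) < 52/(2·2y) = 13/y.
Thus |(6y - 11)/(2y + 5) − 3| < ϵ whenever y > 13/ϵ.
Take K = 13/ϵ. If y > K then |(6y - 11)/(2y + 5) − 3| < 13/y < ϵ.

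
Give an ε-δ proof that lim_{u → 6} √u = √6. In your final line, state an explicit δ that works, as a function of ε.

Let ε > 0. We want δ > 0 such that 0 < |u − 6| < δ implies |√u − √6| < ε.
Rationalise: √u − √6 = (u − 6)/(√u + √6), so |√u − √6| = |u − 6|/(√u + √6).
Restrict δ ≤ 6 so that |u − 6| < 6 forces u > 0, and then √u + √6 > √6.
Hence |√u − √6| < |u − 6|/√6, which is < ε once |u − 6| < √6·ε.
Take δ = min(6, √6·ε). If 0 < |u − 6| < δ then u > 0 and |√u − √6| < |u − 6|/√6 < ε.

δ = min(6, √6·ε)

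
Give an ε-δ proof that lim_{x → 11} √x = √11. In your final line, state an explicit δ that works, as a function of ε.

Suppose ε > 0. We want δ > 0 such that 0 < |x − 11| < δ implies |√x − √11| < ε.
Multiplying by the conjugate, |√x − √11| = |x − 11|/(√x + √11).
Restrict δ ≤ 11 so that |x − 11| < 11 forces x > 0, and then √x + √11 > √11.
Hence |√x − √11| < |x − 11|/√11, which is < ε once |x − 11| < √11·ε.
Take δ = min(11, √11·ε). If 0 < |x − 11| < δ then x > 0 and |√x − √11| < |x − 11|/√11 < ε.

δ = min(11, √11·ε)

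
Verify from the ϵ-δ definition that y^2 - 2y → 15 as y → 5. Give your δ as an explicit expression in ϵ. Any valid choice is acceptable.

δ = min(1, ϵ/9)

Fix ϵ > 0. We want δ > 0 such that 0 < |y − 5| < δ implies |(y^2 - 2y) − 15| < ϵ.
(y^2 - 2y) − 15 = y^2 - 2y - 15 = (y − 5)(y + 3).
So |(y^2 - 2y) − 15| = |y − 5|·|y + 3|.
Assume first that |y − 5| < 1, so |y| < 6. Then |y + 3| ≤ 6 + 3 = 9.
Hence |(y^2 - 2y) − 15| ≤ 9|y − 5| < ϵ provided |y − 5| < ϵ/9.
Choosing δ = min(1, ϵ/9) ensures both conditions, hence |(y^2 - 2y) − 15| < ϵ.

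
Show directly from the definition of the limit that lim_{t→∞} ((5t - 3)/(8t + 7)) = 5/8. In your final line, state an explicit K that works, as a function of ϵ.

Let ϵ > 0. We seek K > 0 such that t > K implies |(5t - 3)/(8t + 7) − (5/8)| < ϵ.
(5t - 3)/(8t + 7) − (5/8) = (8(5t - 3) − 5(8t + 7)) / (8(8t + 7)) = -59/(8(8t + 7)).
For t > 0 we have 8t + 7 > 8t, so |(5t - 3)/(8t + 7) − (5/8)| = 59/(8(8t + 7)) < 59/(8·8t) = (59/64)/t.
Thus |(5t - 3)/(8t + 7) − (5/8)| < ϵ whenever t > (59/64)/ϵ.
Take K = (59/64)/ϵ. If t > K then |(5t - 3)/(8t + 7) − (5/8)| < (59/64)/t < ϵ.

K = (59/64)/ϵ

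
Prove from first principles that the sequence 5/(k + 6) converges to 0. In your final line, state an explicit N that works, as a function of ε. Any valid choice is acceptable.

N = 5/ε

Let ε > 0 be given. For k ≥ 1, |5/(k + 6) − 0| = 5/(k + 6) ≤ 5/k.
We need 5/k < ε, i.e. k > 5/ε.
Take N = 5/ε. If k > N then |5/(k + 6)| ≤ 5/k < ε.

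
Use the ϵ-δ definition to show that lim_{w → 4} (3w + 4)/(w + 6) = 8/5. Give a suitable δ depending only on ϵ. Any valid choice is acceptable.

Let ϵ > 0. We want δ > 0 with 0 < |w − 4| < δ ⇒ |(3w + 4)/(w + 6) − (8/5)| < ϵ.
Combining over a common denominator, (3w + 4)/(w + 6) − (8/5) = [(3w + 4)·10 − 16·(w + 6)] / [10·(w + 6)] = 14(w − 4) / (10(w + 6)).
So |(3w + 4)/(w + 6) − (8/5)| = 14|w − 4| / (10·|w + 6|).
Restrict δ ≤ 5. Then |w − 4| < 5 gives |w + 6| = |(w − 4) + 10| ≥ 10 − 5 = 5.
Hence |(3w + 4)/(w + 6) − (8/5)| < 14|w − 4|/(10·5) = (7/25)|w − 4|, which is < ϵ once |w − 4| < (25/7)ϵ.
Take δ = min(5, (25/7)ϵ). Then 0 < |w − 4| < δ forces both bounds, so |(3w + 4)/(w + 6) − (8/5)| < ϵ.

δ = min(5, (25/7)ϵ)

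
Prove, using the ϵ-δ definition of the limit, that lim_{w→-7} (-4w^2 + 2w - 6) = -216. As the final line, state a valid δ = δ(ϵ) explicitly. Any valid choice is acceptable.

δ = min(1, ϵ/62)

Let ϵ > 0. We want δ > 0 such that 0 < |w + 7| < δ implies |(-4w^2 + 2w - 6) + 216| < ϵ.
(-4w^2 + 2w - 6) + 216 = -4w^2 + 2w + 210 = (w + 7)(-4w + 30).
So |(-4w^2 + 2w - 6) + 216| = |w + 7|·|-4w + 30|.
Require δ ≤ 1. Then |w + 7| < 1 gives |w| < 8, and by the triangle inequality |-4w + 30| ≤ 4·8 + 30 = 62.
Hence |(-4w^2 + 2w - 6) + 216| ≤ 62|w + 7| < ϵ provided |w + 7| < ϵ/62.
Choosing δ = min(1, ϵ/62) ensures both conditions, hence |(-4w^2 + 2w - 6) + 216| < ϵ.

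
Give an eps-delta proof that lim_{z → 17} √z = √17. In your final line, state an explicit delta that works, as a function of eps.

Fix eps > 0. We want delta > 0 such that 0 < |z − 17| < delta implies |√z − √17| < eps.
Multiplying by the conjugate, |√z − √17| = |z − 17|/(√z + √17).
Restrict delta ≤ 17 so that |z − 17| < 17 forces z > 0, and then √z + √17 > √17.
Hence |√z − √17| < |z − 17|/√17, which is < eps once |z − 17| < √17·eps.
Take delta = min(17, √17·eps). If 0 < |z − 17| < delta then z > 0 and |√z − √17| < |z − 17|/√17 < eps.

delta = min(17, √17·eps)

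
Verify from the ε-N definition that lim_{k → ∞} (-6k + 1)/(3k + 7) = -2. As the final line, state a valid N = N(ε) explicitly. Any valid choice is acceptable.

Fix ε > 0. For k ≥ 1, |(-6k + 1)/(3k + 7) + 2| = |45|/(3(3k + 7)) = 45/(3(3k + 7)).
Since 3k + 7 ≥ 3k for k ≥ 1, this is ≤ 45/(3·3k) = 5/k.
So |(-6k + 1)/(3k + 7) + 2| < ε whenever k > 5/ε.
Take N = 5/ε. If k > N then |(-6k + 1)/(3k + 7) + 2| ≤ 5/k < ε.

N = 5/ε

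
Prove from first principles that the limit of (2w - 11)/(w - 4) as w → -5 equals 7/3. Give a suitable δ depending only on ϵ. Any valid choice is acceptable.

Fix ϵ > 0. We want δ > 0 with 0 < |w + 5| < δ ⇒ |(2w - 11)/(w - 4) − (7/3)| < ϵ.
Combining over a common denominator, (2w - 11)/(w - 4) − (7/3) = [(2w - 11)·(-9) − (-21)·(w - 4)] / [(-9)·(w - 4)] = 3(w + 5) / ((-9)(w - 4)).
So |(2w - 11)/(w - 4) − (7/3)| = 3|w + 5| / (9·|w − 4|).
Require δ ≤ 9/2, so |w − 4| ≥ |-9| − |w + 5| > 9 − 9/2 = 9/2.
Hence |(2w - 11)/(w - 4) − (7/3)| < 3|w + 5|/(9·(9/2)) = (2/27)|w + 5|, which is < ϵ once |w + 5| < (27/2)ϵ.
Take δ = min(9/2, (27/2)ϵ). Then 0 < |w + 5| < δ forces both bounds, so |(2w - 11)/(w - 4) − (7/3)| < ϵ.

δ = min(9/2, (27/2)ϵ)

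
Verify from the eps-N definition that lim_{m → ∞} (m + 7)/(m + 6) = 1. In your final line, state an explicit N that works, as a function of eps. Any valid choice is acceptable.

Fix eps > 0. For m ≥ 1, |(m + 7)/(m + 6) − 1| = |1|/((m + 6)) = 1/((m + 6)).
Since m + 6 ≥ m for m ≥ 1, this is ≤ 1/(m) = 1/m.
So |(m + 7)/(m + 6) − 1| < eps whenever m > 1/eps.
Take N = 1/eps. If m > N then |(m + 7)/(m + 6) − 1| ≤ 1/m < eps.

N = 1/eps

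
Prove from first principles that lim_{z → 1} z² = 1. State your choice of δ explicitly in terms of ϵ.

Let ϵ > 0 be given. We seek δ > 0 with 0 < |z − 1| < δ ⇒ |z² − 1| < ϵ.
Factor: z² − 1 = (z − 1)(z + 1), so |z² − 1| = |z − 1|·|z + 1|.
Restrict δ ≤ 2. Then |z − 1| < 2 gives |z| < 3, so by the triangle inequality |z + 1| ≤ 3 + 1 = 4.
Hence |z² − 1| ≤ 4|z − 1|, which is < ϵ once |z − 1| < ϵ/4.
Take δ = min(2, ϵ/4). If 0 < |z − 1| < δ then both bounds hold and |z² − 1| ≤ 4|z − 1| < 4·(ϵ/4) = ϵ.

δ = min(2, ϵ/4)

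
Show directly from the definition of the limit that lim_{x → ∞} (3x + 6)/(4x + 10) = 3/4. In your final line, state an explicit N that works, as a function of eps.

N = (3/8)/eps

Suppose eps > 0. We seek N > 0 such that x > N implies |(3x + 6)/(4x + 10) − (3/4)| < eps.
(3x + 6)/(4x + 10) − (3/4) = (4(3x + 6) − 3(4x + 10)) / (4(4x + 10)) = -6/(4(4x + 10)).
For x > 0 we have 4x + 10 > 4x, so |(3x + 6)/(4x + 10) − (3/4)| = 6/(4(4x + 10)) < 6/(4·4x) = (3/8)/x.
Thus |(3x + 6)/(4x + 10) − (3/4)| < eps whenever x > (3/8)/eps.
Take N = (3/8)/eps. If x > N then |(3x + 6)/(4x + 10) − (3/4)| < (3/8)/x < eps.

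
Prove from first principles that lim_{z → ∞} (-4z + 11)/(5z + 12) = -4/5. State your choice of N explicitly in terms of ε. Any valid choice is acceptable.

Suppose ε > 0. We seek N > 0 such that z > N implies |(-4z + 11)/(5z + 12) + 4/5| < ε.
(-4z + 11)/(5z + 12) + 4/5 = (5(-4z + 11) − (-4)(5z + 12)) / (5(5z + 12)) = 103/(5(5z + 12)).
For z > 0 we have 5z + 12 > 5z, so |(-4z + 11)/(5z + 12) + 4/5| = 103/(5(5z + 12)) < 103/(5·5z) = (103/25)/z.
Thus |(-4z + 11)/(5z + 12) + 4/5| < ε whenever z > (103/25)/ε.
Take N = (103/25)/ε. If z > N then |(-4z + 11)/(5z + 12) + 4/5| < (103/25)/z < ε.

N = (103/25)/ε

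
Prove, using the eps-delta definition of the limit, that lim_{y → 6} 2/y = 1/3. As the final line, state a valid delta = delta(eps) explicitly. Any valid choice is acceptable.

delta = min(3, 9eps)

Let eps > 0 be given. We seek delta > 0 such that 0 < |y − 6| < delta implies |2/y − (1/3)| < eps.
|2/y − (1/3)| = 2·|6 − y|/(6·|y|) = 2|y − 6|/(6|y|).
Restrict delta ≤ 3. Then |y − 6| < 3 gives |y| > 3, so 6|y| > 18.
Then |2/y − (1/3)| < 2|y − 6|/18, which is < eps when |y − 6| < 9eps.
Take delta = min(3, 9eps). Then 0 < |y − 6| < delta gives both |y − 6| < 3 and |y − 6| < 9eps, so |2/y − (1/3)| < eps.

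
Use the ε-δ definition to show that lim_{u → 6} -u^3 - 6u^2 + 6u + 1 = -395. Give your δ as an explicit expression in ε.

δ = min(1, ε/199)

Let ε > 0. We want δ > 0 such that 0 < |u − 6| < δ implies |(-u^3 - 6u^2 + 6u + 1) + 395| < ε.
(-u^3 - 6u^2 + 6u + 1) + 395 = -u^3 - 6u^2 + 6u + 396 = (u − 6)(-u^2 - 12u - 66).
So |(-u^3 - 6u^2 + 6u + 1) + 395| = |u − 6|·|-u^2 - 12u - 66|.
Assume first that |u − 6| < 1, so |u| < 7. Then |-u^2 - 12u - 66| ≤ 7^2 + 12·7 + 66 = 199.
Hence |(-u^3 - 6u^2 + 6u + 1) + 395| ≤ 199|u − 6| < ε provided |u − 6| < ε/199.
Take δ = min(1, ε/199). Then 0 < |u − 6| < δ gives both |u − 6| < 1 and |u − 6| < ε/199, so |(-u^3 - 6u^2 + 6u + 1) + 395| < ε.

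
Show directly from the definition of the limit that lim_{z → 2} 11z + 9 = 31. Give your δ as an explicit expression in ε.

Let ε > 0 be given. We need δ > 0 so that 0 < |z − 2| < δ implies |(11z + 9) − 31| < ε.
|(11z + 9) − 31| = |11z - 22| = 11|z − 2|.
Thus it suffices that |z − 2| < ε/11.
Take δ = ε/11. If 0 < |z − 2| < δ then |(11z + 9) − 31| = 11|z − 2| < 11·(ε/11) = ε.

δ = ε/11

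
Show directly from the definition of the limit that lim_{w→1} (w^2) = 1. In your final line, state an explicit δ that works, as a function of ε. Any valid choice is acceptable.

Let ε > 0. We seek δ > 0 with 0 < |w − 1| < δ ⇒ |w^2 − 1| < ε.
Factor: w^2 − 1 = (w − 1)(w + 1), so |w^2 − 1| = |w − 1|·|w + 1|.
Impose δ ≤ 1 so that |w| < 2; then |w + 1| ≤ 3.
Hence |w^2 − 1| ≤ 3|w − 1|, which is < ε once |w − 1| < ε/3.
Take δ = min(1, ε/3). If 0 < |w − 1| < δ then both bounds hold and |w^2 − 1| ≤ 3|w − 1| < 3·(ε/3) = ε.

δ = min(1, ε/3)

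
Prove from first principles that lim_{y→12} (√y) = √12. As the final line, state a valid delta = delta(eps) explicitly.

Fix eps > 0. We want delta > 0 such that 0 < |y − 12| < delta implies |√y − √12| < eps.
Rationalise: √y − √12 = (y − 12)/(√y + √12), so |√y − √12| = |y − 12|/(√y + √12).
Restrict delta ≤ 12 so that |y − 12| < 12 forces y > 0, and then √y + √12 > √12.
Hence |√y − √12| < |y − 12|/√12, which is < eps once |y − 12| < √12·eps.
Take delta = min(12, √12·eps). If 0 < |y − 12| < delta then y > 0 and |√y − √12| < |y − 12|/√12 < eps.

delta = min(12, √12·eps)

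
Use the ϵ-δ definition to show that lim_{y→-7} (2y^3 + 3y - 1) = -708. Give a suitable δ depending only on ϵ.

Fix ϵ > 0. We want δ > 0 such that 0 < |y + 7| < δ implies |(2y^3 + 3y - 1) + 708| < ϵ.
(2y^3 + 3y - 1) + 708 = 2y^3 + 3y + 707 = (y + 7)(2y^2 - 14y + 101).
So |(2y^3 + 3y - 1) + 708| = |y + 7|·|2y^2 - 14y + 101|.
Require δ ≤ 2. Then |y + 7| < 2 gives |y| < 9, and by the triangle inequality |2y^2 - 14y + 101| ≤ 2·9^2 + 14·9 + 101 = 389.
Hence |(2y^3 + 3y - 1) + 708| ≤ 389|y + 7| < ϵ provided |y + 7| < ϵ/389.
Choosing δ = min(2, ϵ/389) ensures both conditions, hence |(2y^3 + 3y - 1) + 708| < ϵ.

δ = min(2, ϵ/389)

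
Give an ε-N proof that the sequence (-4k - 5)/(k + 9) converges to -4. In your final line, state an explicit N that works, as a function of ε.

Suppose ε > 0. For k ≥ 1, |(-4k - 5)/(k + 9) + 4| = |31|/((k + 9)) = 31/((k + 9)).
Since k + 9 ≥ k for k ≥ 1, this is ≤ 31/(k) = 31/k.
So |(-4k - 5)/(k + 9) + 4| < ε whenever k > 31/ε.
Take N = 31/ε. If k > N then |(-4k - 5)/(k + 9) + 4| ≤ 31/k < ε.

N = 31/ε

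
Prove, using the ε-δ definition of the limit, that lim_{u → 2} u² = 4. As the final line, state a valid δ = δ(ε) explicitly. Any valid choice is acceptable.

Suppose ε > 0. We seek δ > 0 with 0 < |u − 2| < δ ⇒ |u² − 4| < ε.
Factor: u² − 4 = (u − 2)(u + 2), so |u² − 4| = |u − 2|·|u + 2|.
Restrict δ ≤ 1. Then |u − 2| < 1 gives |u| < 3, so by the triangle inequality |u + 2| ≤ 3 + 2 = 5.
Hence |u² − 4| ≤ 5|u − 2|, which is < ε once |u − 2| < ε/5.
Take δ = min(1, ε/5). If 0 < |u − 2| < δ then both bounds hold and |u² − 4| ≤ 5|u − 2| < 5·(ε/5) = ε.

δ = min(1, ε/5)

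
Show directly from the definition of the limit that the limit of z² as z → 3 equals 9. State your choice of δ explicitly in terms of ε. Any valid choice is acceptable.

δ = min(1, ε/7)

Suppose ε > 0. We seek δ > 0 with 0 < |z − 3| < δ ⇒ |z² − 9| < ε.
Factor: z² − 9 = (z − 3)(z + 3), so |z² − 9| = |z − 3|·|z + 3|.
Impose δ ≤ 1 so that |z| < 4; then |z + 3| ≤ 7.
Hence |z² − 9| ≤ 7|z − 3|, which is < ε once |z − 3| < ε/7.
Take δ = min(1, ε/7). If 0 < |z − 3| < δ then both bounds hold and |z² − 9| ≤ 7|z − 3| < 7·(ε/7) = ε.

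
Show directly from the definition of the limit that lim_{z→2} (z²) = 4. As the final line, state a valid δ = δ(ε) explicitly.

Let ε > 0. We seek δ > 0 with 0 < |z − 2| < δ ⇒ |z² − 4| < ε.
Factor: z² − 4 = (z − 2)(z + 2), so |z² − 4| = |z − 2|·|z + 2|.
Impose δ ≤ 2 so that |z| < 4; then |z + 2| ≤ 6.
Hence |z² − 4| ≤ 6|z − 2|, which is < ε once |z − 2| < ε/6.
Take δ = min(2, ε/6). If 0 < |z − 2| < δ then both bounds hold and |z² − 4| ≤ 6|z − 2| < 6·(ε/6) = ε.

δ = min(2, ε/6)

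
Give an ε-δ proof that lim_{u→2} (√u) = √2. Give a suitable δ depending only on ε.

Let ε > 0. We want δ > 0 such that 0 < |u − 2| < δ implies |√u − √2| < ε.
Multiplying by the conjugate, |√u − √2| = |u − 2|/(√u + √2).
Restrict δ ≤ 2 so that |u − 2| < 2 forces u > 0, and then √u + √2 > √2.
Hence |√u − √2| < |u − 2|/√2, which is < ε once |u − 2| < √2·ε.
Take δ = min(2, √2·ε). If 0 < |u − 2| < δ then u > 0 and |√u − √2| < |u − 2|/√2 < ε.

δ = min(2, √2·ε)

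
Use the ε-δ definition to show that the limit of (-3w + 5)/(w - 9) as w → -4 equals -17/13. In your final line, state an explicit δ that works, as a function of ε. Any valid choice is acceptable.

δ = min(13/2, (169/44)ε)

Let ε > 0. We want δ > 0 with 0 < |w + 4| < δ ⇒ |(-3w + 5)/(w - 9) + 17/13| < ε.
Combining over a common denominator, (-3w + 5)/(w - 9) + 17/13 = [(-3w + 5)·(-13) − 17·(w - 9)] / [(-13)·(w - 9)] = 22(w + 4) / ((-13)(w - 9)).
So |(-3w + 5)/(w - 9) + 17/13| = 22|w + 4| / (13·|w − 9|).
Restrict δ ≤ 13/2. Then |w + 4| < 13/2 gives |w − 9| = |(w + 4) + (-13)| ≥ 13 − 13/2 = 13/2.
Hence |(-3w + 5)/(w - 9) + 17/13| < 22|w + 4|/(13·(13/2)) = (44/169)|w + 4|, which is < ε once |w + 4| < (169/44)ε.
Take δ = min(13/2, (169/44)ε). Then 0 < |w + 4| < δ forces both bounds, so |(-3w + 5)/(w - 9) + 17/13| < ε.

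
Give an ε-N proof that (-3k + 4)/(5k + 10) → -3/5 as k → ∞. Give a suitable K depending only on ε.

Let ε > 0. For k ≥ 1, |(-3k + 4)/(5k + 10) + 3/5| = |50|/(5(5k + 10)) = 50/(5(5k + 10)).
Since 5k + 10 ≥ 5k for k ≥ 1, this is ≤ 50/(5·5k) = 2/k.
So |(-3k + 4)/(5k + 10) + 3/5| < ε whenever k > 2/ε.
Take K = 2/ε. If k > K then |(-3k + 4)/(5k + 10) + 3/5| ≤ 2/k < ε.

K = 2/ε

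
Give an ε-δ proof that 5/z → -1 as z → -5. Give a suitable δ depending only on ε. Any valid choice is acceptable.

δ = min(5/2, (5/2)ε)

Fix ε > 0. We seek δ > 0 such that 0 < |z + 5| < δ implies |5/z + 1| < ε.
|5/z + 1| = 5·|-5 − z|/(5·|z|) = 5|z + 5|/(5|z|).
Restrict δ ≤ 5/2. Then |z + 5| < 5/2 gives |z| > 5/2, so 5|z| > 25/2.
Then |5/z + 1| < 5|z + 5|/(25/2), which is < ε when |z + 5| < (5/2)ε.
Take δ = min(5/2, (5/2)ε). Then 0 < |z + 5| < δ gives both |z + 5| < 5/2 and |z + 5| < (5/2)ε, so |5/z + 1| < ε.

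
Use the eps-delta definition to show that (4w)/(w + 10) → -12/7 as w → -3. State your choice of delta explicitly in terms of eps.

Let eps > 0. We want delta > 0 with 0 < |w + 3| < delta ⇒ |(4w)/(w + 10) + 12/7| < eps.
Combining over a common denominator, (4w)/(w + 10) + 12/7 = [(4w)·7 − (-12)·(w + 10)] / [7·(w + 10)] = 40(w + 3) / (7(w + 10)).
So |(4w)/(w + 10) + 12/7| = 40|w + 3| / (7·|w + 10|).
Require delta ≤ 7/2, so |w + 10| ≥ |7| − |w + 3| > 7 − 7/2 = 7/2.
Hence |(4w)/(w + 10) + 12/7| < 40|w + 3|/(7·(7/2)) = (80/49)|w + 3|, which is < eps once |w + 3| < (49/80)eps.
Take delta = min(7/2, (49/80)eps). Then 0 < |w + 3| < delta forces both bounds, so |(4w)/(w + 10) + 12/7| < eps.

delta = min(7/2, (49/80)eps)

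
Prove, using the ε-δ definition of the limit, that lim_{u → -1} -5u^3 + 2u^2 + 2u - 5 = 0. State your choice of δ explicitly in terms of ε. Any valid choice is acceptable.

δ = min(1, ε/39)

Let ε > 0 be given. We want δ > 0 such that 0 < |u + 1| < δ implies |(-5u^3 + 2u^2 + 2u - 5)| < ε.
(-5u^3 + 2u^2 + 2u - 5) = -5u^3 + 2u^2 + 2u - 5 = (u + 1)(-5u^2 + 7u - 5).
So |(-5u^3 + 2u^2 + 2u - 5)| = |u + 1|·|-5u^2 + 7u - 5|.
Require δ ≤ 1. Then |u + 1| < 1 gives |u| < 2, and by the triangle inequality |-5u^2 + 7u - 5| ≤ 5·2^2 + 7·2 + 5 = 39.
Hence |(-5u^3 + 2u^2 + 2u - 5)| ≤ 39|u + 1| < ε provided |u + 1| < ε/39.
Take δ = min(1, ε/39). Then 0 < |u + 1| < δ gives both |u + 1| < 1 and |u + 1| < ε/39, so |(-5u^3 + 2u^2 + 2u - 5)| < ε.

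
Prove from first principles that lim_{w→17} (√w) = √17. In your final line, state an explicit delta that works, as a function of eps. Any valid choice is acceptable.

Let eps > 0. We want delta > 0 such that 0 < |w − 17| < delta implies |√w − √17| < eps.
Multiplying by the conjugate, |√w − √17| = |w − 17|/(√w + √17).
Restrict delta ≤ 17 so that |w − 17| < 17 forces w > 0, and then √w + √17 > √17.
Hence |√w − √17| < |w − 17|/√17, which is < eps once |w − 17| < √17·eps.
Take delta = min(17, √17·eps). If 0 < |w − 17| < delta then w > 0 and |√w − √17| < |w − 17|/√17 < eps.

delta = min(17, √17·eps)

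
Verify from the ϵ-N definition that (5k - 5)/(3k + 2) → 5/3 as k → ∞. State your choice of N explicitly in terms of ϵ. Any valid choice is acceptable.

Let ϵ > 0 be given. For k ≥ 1, |(5k - 5)/(3k + 2) − (5/3)| = |-25|/(3(3k + 2)) = 25/(3(3k + 2)).
Since 3k + 2 ≥ 3k for k ≥ 1, this is ≤ 25/(3·3k) = (25/9)/k.
So |(5k - 5)/(3k + 2) − (5/3)| < ϵ whenever k > (25/9)/ϵ.
Take N = (25/9)/ϵ. If k > N then |(5k - 5)/(3k + 2) − (5/3)| ≤ (25/9)/k < ϵ.

N = (25/9)/ϵ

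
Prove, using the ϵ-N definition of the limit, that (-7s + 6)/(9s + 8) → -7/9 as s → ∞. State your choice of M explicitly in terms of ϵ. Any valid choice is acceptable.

M = (110/81)/ϵ

Fix ϵ > 0. We seek M > 0 such that s > M implies |(-7s + 6)/(9s + 8) + 7/9| < ϵ.
(-7s + 6)/(9s + 8) + 7/9 = (9(-7s + 6) − (-7)(9s + 8)) / (9(9s + 8)) = 110/(9(9s + 8)).
For s > 0 we have 9s + 8 > 9s, so |(-7s + 6)/(9s + 8) + 7/9| = 110/(9(9s + 8)) < 110/(9·9s) = (110/81)/s.
Thus |(-7s + 6)/(9s + 8) + 7/9| < ϵ whenever s > (110/81)/ϵ.
Take M = (110/81)/ϵ. If s > M then |(-7s + 6)/(9s + 8) + 7/9| < (110/81)/s < ϵ.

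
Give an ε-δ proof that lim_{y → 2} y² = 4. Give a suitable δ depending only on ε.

δ = min(2, ε/6)

Fix ε > 0. We seek δ > 0 with 0 < |y − 2| < δ ⇒ |y² − 4| < ε.
Factor: y² − 4 = (y − 2)(y + 2), so |y² − 4| = |y − 2|·|y + 2|.
Restrict δ ≤ 2. Then |y − 2| < 2 gives |y| < 4, so by the triangle inequality |y + 2| ≤ 4 + 2 = 6.
Hence |y² − 4| ≤ 6|y − 2|, which is < ε once |y − 2| < ε/6.
Take δ = min(2, ε/6). If 0 < |y − 2| < δ then both bounds hold and |y² − 4| ≤ 6|y − 2| < 6·(ε/6) = ε.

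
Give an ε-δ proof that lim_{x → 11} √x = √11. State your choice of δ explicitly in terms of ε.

Fix ε > 0. We want δ > 0 such that 0 < |x − 11| < δ implies |√x − √11| < ε.
Rationalise: √x − √11 = (x − 11)/(√x + √11), so |√x − √11| = |x − 11|/(√x + √11).
Restrict δ ≤ 11 so that |x − 11| < 11 forces x > 0, and then √x + √11 > √11.
Hence |√x − √11| < |x − 11|/√11, which is < ε once |x − 11| < √11·ε.
Take δ = min(11, √11·ε). If 0 < |x − 11| < δ then x > 0 and |√x − √11| < |x − 11|/√11 < ε.

δ = min(11, √11·ε)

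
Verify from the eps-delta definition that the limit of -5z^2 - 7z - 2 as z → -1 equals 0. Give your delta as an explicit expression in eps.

Fix eps > 0. We want delta > 0 such that 0 < |z + 1| < delta implies |(-5z^2 - 7z - 2)| < eps.
(-5z^2 - 7z - 2) = -5z^2 - 7z - 2 = (z + 1)(-5z - 2).
So |(-5z^2 - 7z - 2)| = |z + 1|·|-5z - 2|.
Require delta ≤ 2. Then |z + 1| < 2 gives |z| < 3, and by the triangle inequality |-5z - 2| ≤ 5·3 + 2 = 17.
Hence |(-5z^2 - 7z - 2)| ≤ 17|z + 1| < eps provided |z + 1| < eps/17.
Choosing delta = min(2, eps/17) ensures both conditions, hence |(-5z^2 - 7z - 2)| < eps.

delta = min(2, eps/17)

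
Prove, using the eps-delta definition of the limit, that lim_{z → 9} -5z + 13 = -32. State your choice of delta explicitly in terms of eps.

Suppose eps > 0. We need delta > 0 so that 0 < |z − 9| < delta implies |(-5z + 13) + 32| < eps.
|(-5z + 13) + 32| = |-5z + 45| = 5|z − 9|.
So 5|z − 9| < eps exactly when |z − 9| < eps/5.
Choosing delta = eps/5 gives |(-5z + 13) + 32| = 5|z − 9| < eps whenever |z − 9| < delta.

delta = eps/5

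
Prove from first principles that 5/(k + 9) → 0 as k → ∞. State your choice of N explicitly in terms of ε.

N = 5/ε

Fix ε > 0. For k ≥ 1, |5/(k + 9) − 0| = 5/(k + 9) ≤ 5/k.
We need 5/k < ε, i.e. k > 5/ε.
Take N = 5/ε. If k > N then |5/(k + 9)| ≤ 5/k < ε.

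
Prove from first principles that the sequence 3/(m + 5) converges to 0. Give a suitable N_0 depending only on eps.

N_0 = 3/eps

Fix eps > 0. For m ≥ 1, |3/(m + 5) − 0| = 3/(m + 5) ≤ 3/m.
We need 3/m < eps, i.e. m > 3/eps.
Take N_0 = 3/eps. If m > N_0 then |3/(m + 5)| ≤ 3/m < eps.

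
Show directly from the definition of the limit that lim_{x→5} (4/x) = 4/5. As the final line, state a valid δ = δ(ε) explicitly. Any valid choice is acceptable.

δ = min(5/2, (25/8)ε)

Fix ε > 0. We seek δ > 0 such that 0 < |x − 5| < δ implies |4/x − (4/5)| < ε.
|4/x − (4/5)| = 4·|5 − x|/(5·|x|) = 4|x − 5|/(5|x|).
Restrict δ ≤ 5/2. Then |x − 5| < 5/2 gives |x| > 5/2, so 5|x| > 25/2.
Then |4/x − (4/5)| < 4|x − 5|/(25/2), which is < ε when |x − 5| < (25/8)ε.
Take δ = min(5/2, (25/8)ε). Then 0 < |x − 5| < δ gives both |x − 5| < 5/2 and |x − 5| < (25/8)ε, so |4/x − (4/5)| < ε.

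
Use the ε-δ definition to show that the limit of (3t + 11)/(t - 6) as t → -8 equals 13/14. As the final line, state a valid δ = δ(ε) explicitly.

δ = min(7, (98/29)ε)

Suppose ε > 0. We want δ > 0 with 0 < |t + 8| < δ ⇒ |(3t + 11)/(t - 6) − (13/14)| < ε.
Combining over a common denominator, (3t + 11)/(t - 6) − (13/14) = [(3t + 11)·(-14) − (-13)·(t - 6)] / [(-14)·(t - 6)] = -29(t + 8) / ((-14)(t - 6)).
So |(3t + 11)/(t - 6) − (13/14)| = 29|t + 8| / (14·|t − 6|).
Restrict δ ≤ 7. Then |t + 8| < 7 gives |t − 6| = |(t + 8) + (-14)| ≥ 14 − 7 = 7.
Hence |(3t + 11)/(t - 6) − (13/14)| < 29|t + 8|/(14·7) = (29/98)|t + 8|, which is < ε once |t + 8| < (98/29)ε.
Take δ = min(7, (98/29)ε). Then 0 < |t + 8| < δ forces both bounds, so |(3t + 11)/(t - 6) − (13/14)| < ε.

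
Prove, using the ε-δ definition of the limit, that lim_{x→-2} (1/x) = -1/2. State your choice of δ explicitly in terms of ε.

δ = min(1, 2ε)

Let ε > 0. We seek δ > 0 such that 0 < |x + 2| < δ implies |1/x + 1/2| < ε.
|1/x + 1/2| = |-2 − x|/(2·|x|) = |x + 2|/(2|x|).
Restrict δ ≤ 1. Then |x + 2| < 1 gives |x| > 1, so 2|x| > 2.
Then |1/x + 1/2| < |x + 2|/2, which is < ε when |x + 2| < 2ε.
Take δ = min(1, 2ε). Then 0 < |x + 2| < δ gives both |x + 2| < 1 and |x + 2| < 2ε, so |1/x + 1/2| < ε.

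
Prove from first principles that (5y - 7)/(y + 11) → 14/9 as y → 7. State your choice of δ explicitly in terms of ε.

Suppose ε > 0. We want δ > 0 with 0 < |y − 7| < δ ⇒ |(5y - 7)/(y + 11) − (14/9)| < ε.
Combining over a common denominator, (5y - 7)/(y + 11) − (14/9) = [(5y - 7)·18 − 28·(y + 11)] / [18·(y + 11)] = 62(y − 7) / (18(y + 11)).
So |(5y - 7)/(y + 11) − (14/9)| = 62|y − 7| / (18·|y + 11|).
Require δ ≤ 9, so |y + 11| ≥ |18| − |y − 7| > 18 − 9 = 9.
Hence |(5y - 7)/(y + 11) − (14/9)| < 62|y − 7|/(18·9) = (31/81)|y − 7|, which is < ε once |y − 7| < (81/31)ε.
Take δ = min(9, (81/31)ε). Then 0 < |y − 7| < δ forces both bounds, so |(5y - 7)/(y + 11) − (14/9)| < ε.

δ = min(9, (81/31)ε)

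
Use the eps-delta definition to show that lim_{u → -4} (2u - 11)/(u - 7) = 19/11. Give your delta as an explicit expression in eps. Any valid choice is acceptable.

delta = min(11/2, (121/6)eps)

Fix eps > 0. We want delta > 0 with 0 < |u + 4| < delta ⇒ |(2u - 11)/(u - 7) − (19/11)| < eps.
Combining over a common denominator, (2u - 11)/(u - 7) − (19/11) = [(2u - 11)·(-11) − (-19)·(u - 7)] / [(-11)·(u - 7)] = -3(u + 4) / ((-11)(u - 7)).
So |(2u - 11)/(u - 7) − (19/11)| = 3|u + 4| / (11·|u − 7|).
Restrict delta ≤ 11/2. Then |u + 4| < 11/2 gives |u − 7| = |(u + 4) + (-11)| ≥ 11 − 11/2 = 11/2.
Hence |(2u - 11)/(u - 7) − (19/11)| < 3|u + 4|/(11·(11/2)) = (6/121)|u + 4|, which is < eps once |u + 4| < (121/6)eps.
Take delta = min(11/2, (121/6)eps). Then 0 < |u + 4| < delta forces both bounds, so |(2u - 11)/(u - 7) − (19/11)| < eps.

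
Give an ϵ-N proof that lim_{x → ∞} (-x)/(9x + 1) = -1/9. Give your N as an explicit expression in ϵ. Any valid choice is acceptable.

N = (1/81)/ϵ

Let ϵ > 0 be given. We seek N > 0 such that x > N implies |(-x)/(9x + 1) + 1/9| < ϵ.
(-x)/(9x + 1) + 1/9 = (9(-x) − (-1)(9x + 1)) / (9(9x + 1)) = 1/(9(9x + 1)).
For x > 0 we have 9x + 1 > 9x, so |(-x)/(9x + 1) + 1/9| = 1/(9(9x + 1)) < 1/(9·9x) = (1/81)/x.
Thus |(-x)/(9x + 1) + 1/9| < ϵ whenever x > (1/81)/ϵ.
Take N = (1/81)/ϵ. If x > N then |(-x)/(9x + 1) + 1/9| < (1/81)/x < ϵ.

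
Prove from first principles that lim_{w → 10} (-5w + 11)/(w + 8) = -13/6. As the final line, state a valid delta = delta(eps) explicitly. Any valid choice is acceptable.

delta = min(9, (54/17)eps)

Fix eps > 0. We want delta > 0 with 0 < |w − 10| < delta ⇒ |(-5w + 11)/(w + 8) + 13/6| < eps.
Combining over a common denominator, (-5w + 11)/(w + 8) + 13/6 = [(-5w + 11)·18 − (-39)·(w + 8)] / [18·(w + 8)] = -51(w − 10) / (18(w + 8)).
So |(-5w + 11)/(w + 8) + 13/6| = 51|w − 10| / (18·|w + 8|).
Require delta ≤ 9, so |w + 8| ≥ |18| − |w − 10| > 18 − 9 = 9.
Hence |(-5w + 11)/(w + 8) + 13/6| < 51|w − 10|/(18·9) = (17/54)|w − 10|, which is < eps once |w − 10| < (54/17)eps.
Take delta = min(9, (54/17)eps). Then 0 < |w − 10| < delta forces both bounds, so |(-5w + 11)/(w + 8) + 13/6| < eps.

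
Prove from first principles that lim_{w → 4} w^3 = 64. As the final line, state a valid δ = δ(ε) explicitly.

δ = min(2, ε/76)

Suppose ε > 0. We seek δ > 0 with 0 < |w − 4| < δ ⇒ |w^3 − 64| < ε.
Factor: w^3 − 64 = (w − 4)(w^2 + 4w + 16), so |w^3 − 64| = |w − 4|·|w^2 + 4w + 16|.
Impose δ ≤ 2 so that |w| < 6; then |w^2 + 4w + 16| ≤ 76.
Hence |w^3 − 64| ≤ 76|w − 4|, which is < ε once |w − 4| < ε/76.
Take δ = min(2, ε/76). If 0 < |w − 4| < δ then both bounds hold and |w^3 − 64| ≤ 76|w − 4| < 76·(ε/76) = ε.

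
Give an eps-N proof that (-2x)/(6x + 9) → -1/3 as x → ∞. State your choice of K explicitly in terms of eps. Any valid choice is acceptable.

Let eps > 0 be given. We seek K > 0 such that x > K implies |(-2x)/(6x + 9) + 1/3| < eps.
(-2x)/(6x + 9) + 1/3 = (6(-2x) − (-2)(6x + 9)) / (6(6x + 9)) = 18/(6(6x + 9)).
For x > 0 we have 6x + 9 > 6x, so |(-2x)/(6x + 9) + 1/3| = 18/(6(6x + 9)) < 18/(6·6x) = (1/2)/x.
Thus |(-2x)/(6x + 9) + 1/3| < eps whenever x > (1/2)/eps.
Take K = (1/2)/eps. If x > K then |(-2x)/(6x + 9) + 1/3| < (1/2)/x < eps.

K = (1/2)/eps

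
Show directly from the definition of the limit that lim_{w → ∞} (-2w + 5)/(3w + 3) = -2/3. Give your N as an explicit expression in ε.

N = (7/3)/ε

Let ε > 0 be given. We seek N > 0 such that w > N implies |(-2w + 5)/(3w + 3) + 2/3| < ε.
(-2w + 5)/(3w + 3) + 2/3 = (3(-2w + 5) − (-2)(3w + 3)) / (3(3w + 3)) = 21/(3(3w + 3)).
For w > 0 we have 3w + 3 > 3w, so |(-2w + 5)/(3w + 3) + 2/3| = 21/(3(3w + 3)) < 21/(3·3w) = (7/3)/w.
Thus |(-2w + 5)/(3w + 3) + 2/3| < ε whenever w > (7/3)/ε.
Take N = (7/3)/ε. If w > N then |(-2w + 5)/(3w + 3) + 2/3| < (7/3)/w < ε.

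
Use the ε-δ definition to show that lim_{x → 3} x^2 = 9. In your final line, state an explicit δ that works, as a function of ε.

Let ε > 0 be given. We seek δ > 0 with 0 < |x − 3| < δ ⇒ |x^2 − 9| < ε.
Factor: x^2 − 9 = (x − 3)(x + 3), so |x^2 − 9| = |x − 3|·|x + 3|.
Impose δ ≤ 1 so that |x| < 4; then |x + 3| ≤ 7.
Hence |x^2 − 9| ≤ 7|x − 3|, which is < ε once |x − 3| < ε/7.
Take δ = min(1, ε/7). If 0 < |x − 3| < δ then both bounds hold and |x^2 − 9| ≤ 7|x − 3| < 7·(ε/7) = ε.

δ = min(1, ε/7)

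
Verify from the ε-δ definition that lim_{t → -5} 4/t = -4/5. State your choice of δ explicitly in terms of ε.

δ = min(5/2, (25/8)ε)

Let ε > 0. We seek δ > 0 such that 0 < |t + 5| < δ implies |4/t + 4/5| < ε.
|4/t + 4/5| = 4·|-5 − t|/(5·|t|) = 4|t + 5|/(5|t|).
Require δ ≤ 5/2 so that |t| > 5 − 5/2 = 5/2, hence 5|t| > 25/2.
Then |4/t + 4/5| < 4|t + 5|/(25/2), which is < ε when |t + 5| < (25/8)ε.
Take δ = min(5/2, (25/8)ε). Then 0 < |t + 5| < δ gives both |t + 5| < 5/2 and |t + 5| < (25/8)ε, so |4/t + 4/5| < ε.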